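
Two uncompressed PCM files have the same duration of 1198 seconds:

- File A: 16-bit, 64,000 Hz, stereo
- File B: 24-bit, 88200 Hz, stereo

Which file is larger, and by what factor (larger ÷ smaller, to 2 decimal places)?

File A: 64,000 × 2 × 2 = 256,000 bytes/s.
File B: 88,200 × 3 × 2 = 529,200 bytes/s.
File B is larger; ratio = 633,981,600 / 306,688,000 = 2.07.

File B, by a factor of 2.07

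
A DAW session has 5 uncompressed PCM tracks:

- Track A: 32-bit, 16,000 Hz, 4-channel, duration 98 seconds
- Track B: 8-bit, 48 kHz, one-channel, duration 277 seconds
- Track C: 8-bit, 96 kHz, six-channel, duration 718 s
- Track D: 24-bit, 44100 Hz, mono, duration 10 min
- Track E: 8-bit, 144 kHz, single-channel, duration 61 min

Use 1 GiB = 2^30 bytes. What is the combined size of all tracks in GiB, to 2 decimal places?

Track A: 16,000 × 98 × 4 × 4 = 25,088,000 bytes.
Track B: 48,000 × 277 × 1 × 1 = 13,296,000 bytes.
Track C: 96,000 × 718 × 1 × 6 = 413,568,000 bytes.
Track D: 10 min = 600 s; 44,100 × 600 × 3 × 1 = 79,380,000 bytes.
Track E: 61 min = 3,660 s; 144,000 × 3,660 × 1 × 1 = 527,040,000 bytes.
Total = 1,058,372,000 bytes = 0.99 GiB.

0.99 GiB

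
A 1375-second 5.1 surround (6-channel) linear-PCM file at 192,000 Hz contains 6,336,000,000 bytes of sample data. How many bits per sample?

Bytes per sample = 6,336,000,000 / (192,000 × 1,375 × 6) = 6,336,000,000 / 1,584,000,000 = 4.
Bit depth = 4 × 8 = 32 bits.

32 bits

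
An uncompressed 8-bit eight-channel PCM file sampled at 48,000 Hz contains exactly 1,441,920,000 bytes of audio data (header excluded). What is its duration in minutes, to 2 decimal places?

62.58 minutes

Byte rate = 48,000 × 1 × 8 = 384,000 bytes/s.
Duration = 1,441,920,000 / 384,000 = 3,755 s.
3,755 s / 60 = 62.58 minutes.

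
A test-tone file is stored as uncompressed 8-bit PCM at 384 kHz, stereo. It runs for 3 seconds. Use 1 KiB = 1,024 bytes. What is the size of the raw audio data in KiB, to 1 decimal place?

2250.0 KiB

Bytes = 384,000 samples/s × 3 s × 1 bytes/sample × 2 ch = 2,304,000 bytes.
2,304,000 / 1,024 = 2250.0 KiB.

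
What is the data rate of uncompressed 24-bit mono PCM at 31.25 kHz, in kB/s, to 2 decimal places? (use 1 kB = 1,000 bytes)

Bit rate = 31,250 × 24 × 1 = 750,000 bits/s.
750,000 / 8 = 93,750 B/s = 93.75 kB/s.

93.75 kB/s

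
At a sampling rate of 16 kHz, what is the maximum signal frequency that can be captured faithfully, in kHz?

8 kHz

Nyquist frequency = sample rate / 2 = 16,000 / 2 = 8 kHz.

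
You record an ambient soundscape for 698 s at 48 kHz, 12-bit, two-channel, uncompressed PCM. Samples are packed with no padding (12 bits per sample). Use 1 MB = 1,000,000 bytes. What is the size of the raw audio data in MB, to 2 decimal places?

Bits = 48,000 × 698 × 12 × 2 = 804,096,000 bits = 100,512,000 bytes.
100,512,000 / 1,000,000 = 100.51 MB.

100.51 MB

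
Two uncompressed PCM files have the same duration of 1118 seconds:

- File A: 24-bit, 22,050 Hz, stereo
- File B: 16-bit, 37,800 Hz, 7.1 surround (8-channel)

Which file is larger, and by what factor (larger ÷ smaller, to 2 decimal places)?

File B, by a factor of 4.57

File A: 22,050 × 3 × 2 = 132,300 bytes/s.
File B: 37,800 × 2 × 8 = 604,800 bytes/s.
File B is larger; ratio = 676,166,400 / 147,911,400 = 4.57.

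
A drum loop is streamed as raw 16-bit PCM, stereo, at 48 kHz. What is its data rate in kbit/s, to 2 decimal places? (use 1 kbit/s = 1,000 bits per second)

Bit rate = 48,000 × 16 × 2 = 1,536,000 bits/s.
= 1536.00 kbit/s.

1536.00 kbit/s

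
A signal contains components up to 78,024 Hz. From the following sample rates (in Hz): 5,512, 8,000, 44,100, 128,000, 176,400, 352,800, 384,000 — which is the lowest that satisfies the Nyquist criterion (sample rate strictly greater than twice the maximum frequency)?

Need sample rate > 2 × 78,024 = 156,048 Hz.
Lowest listed rate above 156,048 Hz is 176,400 Hz.

176,400 Hz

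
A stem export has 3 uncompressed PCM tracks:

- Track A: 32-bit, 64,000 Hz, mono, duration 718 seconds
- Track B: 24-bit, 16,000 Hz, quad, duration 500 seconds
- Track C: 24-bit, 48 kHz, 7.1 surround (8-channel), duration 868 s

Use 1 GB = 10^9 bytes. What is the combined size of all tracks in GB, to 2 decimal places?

1.28 GB

Track A: 64,000 × 718 × 4 × 1 = 183,808,000 bytes.
Track B: 16,000 × 500 × 3 × 4 = 96,000,000 bytes.
Track C: 48,000 × 868 × 3 × 8 = 999,936,000 bytes.
Total = 1,279,744,000 bytes = 1.28 GB.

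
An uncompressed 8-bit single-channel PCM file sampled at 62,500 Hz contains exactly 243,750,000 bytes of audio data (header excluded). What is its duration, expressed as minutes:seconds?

Byte rate = 62,500 × 1 × 1 = 62,500 bytes/s.
Duration = 243,750,000 / 62,500 = 3,900 s.
3,900 s = 65:00.

65:00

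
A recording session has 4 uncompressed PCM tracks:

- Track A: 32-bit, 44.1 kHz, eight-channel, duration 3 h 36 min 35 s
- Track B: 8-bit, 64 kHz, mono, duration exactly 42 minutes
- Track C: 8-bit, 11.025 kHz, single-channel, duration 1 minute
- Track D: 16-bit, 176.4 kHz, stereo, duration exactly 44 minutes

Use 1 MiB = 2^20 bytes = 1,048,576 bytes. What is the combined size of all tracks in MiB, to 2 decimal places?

19419.93 MiB

Track A: 3 h 36 min 35 s = 12,995 s; 44,100 × 12,995 × 4 × 8 = 18,338,544,000 bytes.
Track B: exactly 42 minutes = 2,520 s; 64,000 × 2,520 × 1 × 1 = 161,280,000 bytes.
Track C: 1 minute = 60 s; 11,025 × 60 × 1 × 1 = 661,500 bytes.
Track D: exactly 44 minutes = 2,640 s; 176,400 × 2,640 × 2 × 2 = 1,862,784,000 bytes.
Total = 20,363,269,500 bytes = 19419.93 MiB.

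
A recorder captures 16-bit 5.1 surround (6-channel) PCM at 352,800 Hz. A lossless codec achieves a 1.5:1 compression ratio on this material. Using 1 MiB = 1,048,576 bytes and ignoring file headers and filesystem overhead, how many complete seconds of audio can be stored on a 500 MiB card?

185 seconds

Uncompressed byte rate = 352,800 × 2 × 6 = 4,233,600 bytes/s.
After 1.5:1 compression, effective rate ≈ 2822400 bytes/s.
Capacity = 500 × 1,048,576 = 524,288,000 bytes.
524,288,000 / effective rate ≈ 185.76 s → 185 seconds.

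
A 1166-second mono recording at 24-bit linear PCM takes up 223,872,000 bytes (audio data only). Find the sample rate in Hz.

Bytes = sample_rate × seconds × bytes_per_sample × channels.
sample_rate = 223,872,000 / (1,166 × 3 × 1) = 223,872,000 / 3,498 = 64,000 Hz.

64,000 Hz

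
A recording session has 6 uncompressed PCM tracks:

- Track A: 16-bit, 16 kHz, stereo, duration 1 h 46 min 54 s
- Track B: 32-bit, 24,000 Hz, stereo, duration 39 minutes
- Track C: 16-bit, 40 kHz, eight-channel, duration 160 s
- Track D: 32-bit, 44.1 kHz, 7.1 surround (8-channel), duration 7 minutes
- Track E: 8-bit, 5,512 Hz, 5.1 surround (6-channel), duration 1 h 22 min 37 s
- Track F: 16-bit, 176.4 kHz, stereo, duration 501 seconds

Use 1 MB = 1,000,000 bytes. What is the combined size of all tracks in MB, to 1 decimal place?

2072.3 MB

Track A: 1 h 46 min 54 s = 6,414 s; 16,000 × 6,414 × 2 × 2 = 410,496,000 bytes.
Track B: 39 minutes = 2,340 s; 24,000 × 2,340 × 4 × 2 = 449,280,000 bytes.
Track C: 40,000 × 160 × 2 × 8 = 102,400,000 bytes.
Track D: 7 minutes = 420 s; 44,100 × 420 × 4 × 8 = 592,704,000 bytes.
Track E: 1 h 22 min 37 s = 4,957 s; 5,512 × 4,957 × 1 × 6 = 163,937,904 bytes.
Track F: 176,400 × 501 × 2 × 2 = 353,505,600 bytes.
Total = 2,072,323,504 bytes = 2072.3 MB.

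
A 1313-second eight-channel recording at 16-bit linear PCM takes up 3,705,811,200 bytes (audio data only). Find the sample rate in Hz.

Bytes = sample_rate × seconds × bytes_per_sample × channels.
sample_rate = 3,705,811,200 / (1,313 × 2 × 8) = 3,705,811,200 / 21,008 = 176,400 Hz.

176,400 Hz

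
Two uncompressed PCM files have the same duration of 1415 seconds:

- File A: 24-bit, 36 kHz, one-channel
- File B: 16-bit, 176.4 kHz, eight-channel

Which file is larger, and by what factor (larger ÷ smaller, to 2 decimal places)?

File A: 36,000 × 3 × 1 = 108,000 bytes/s.
File B: 176,400 × 2 × 8 = 2,822,400 bytes/s.
File B is larger; ratio = 3,993,696,000 / 152,820,000 = 26.13.

File B, by a factor of 26.13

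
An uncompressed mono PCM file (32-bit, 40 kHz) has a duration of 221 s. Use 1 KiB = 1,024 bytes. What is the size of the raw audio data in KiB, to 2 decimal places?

34531.25 KiB

Bytes = 40,000 samples/s × 221 s × 4 bytes/sample × 1 ch = 35,360,000 bytes.
35,360,000 / 1,024 = 34531.25 KiB.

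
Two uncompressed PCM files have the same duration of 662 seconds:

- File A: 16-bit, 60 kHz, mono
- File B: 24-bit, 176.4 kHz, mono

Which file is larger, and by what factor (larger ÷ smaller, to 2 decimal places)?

File A: 60,000 × 2 × 1 = 120,000 bytes/s.
File B: 176,400 × 3 × 1 = 529,200 bytes/s.
File B is larger; ratio = 350,330,400 / 79,440,000 = 4.41.

File B, by a factor of 4.41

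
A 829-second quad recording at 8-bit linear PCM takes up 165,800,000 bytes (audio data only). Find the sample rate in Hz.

Bytes = sample_rate × seconds × bytes_per_sample × channels.
sample_rate = 165,800,000 / (829 × 1 × 4) = 165,800,000 / 3,316 = 50,000 Hz.

50,000 Hz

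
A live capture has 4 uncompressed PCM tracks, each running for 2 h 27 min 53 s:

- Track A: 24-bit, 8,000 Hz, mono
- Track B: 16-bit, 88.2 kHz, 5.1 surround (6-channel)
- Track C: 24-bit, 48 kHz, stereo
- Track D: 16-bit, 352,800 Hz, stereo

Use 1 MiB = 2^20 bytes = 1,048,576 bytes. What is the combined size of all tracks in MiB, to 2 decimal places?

23537.77 MiB

2 h 27 min 53 s = 8,873 s.
Track A: 8,000 × 8,873 × 3 × 1 = 212,952,000 bytes.
Track B: 88,200 × 8,873 × 2 × 6 = 9,391,183,200 bytes.
Track C: 48,000 × 8,873 × 3 × 2 = 2,555,424,000 bytes.
Track D: 352,800 × 8,873 × 2 × 2 = 12,521,577,600 bytes.
Total = 24,681,136,800 bytes = 23537.77 MiB.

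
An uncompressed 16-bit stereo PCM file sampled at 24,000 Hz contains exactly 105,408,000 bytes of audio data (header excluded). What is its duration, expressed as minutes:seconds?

Byte rate = 24,000 × 2 × 2 = 96,000 bytes/s.
Duration = 105,408,000 / 96,000 = 1,098 s.
1,098 s = 18:18.

18:18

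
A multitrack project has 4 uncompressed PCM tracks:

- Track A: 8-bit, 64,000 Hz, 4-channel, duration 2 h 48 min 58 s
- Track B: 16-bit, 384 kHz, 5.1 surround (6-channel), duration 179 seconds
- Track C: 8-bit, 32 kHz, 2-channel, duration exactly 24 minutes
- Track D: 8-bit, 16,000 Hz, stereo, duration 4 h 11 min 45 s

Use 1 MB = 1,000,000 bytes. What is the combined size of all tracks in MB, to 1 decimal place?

Track A: 2 h 48 min 58 s = 10,138 s; 64,000 × 10,138 × 1 × 4 = 2,595,328,000 bytes.
Track B: 384,000 × 179 × 2 × 6 = 824,832,000 bytes.
Track C: exactly 24 minutes = 1,440 s; 32,000 × 1,440 × 1 × 2 = 92,160,000 bytes.
Track D: 4 h 11 min 45 s = 15,105 s; 16,000 × 15,105 × 1 × 2 = 483,360,000 bytes.
Total = 3,995,680,000 bytes = 3995.7 MB.

3995.7 MB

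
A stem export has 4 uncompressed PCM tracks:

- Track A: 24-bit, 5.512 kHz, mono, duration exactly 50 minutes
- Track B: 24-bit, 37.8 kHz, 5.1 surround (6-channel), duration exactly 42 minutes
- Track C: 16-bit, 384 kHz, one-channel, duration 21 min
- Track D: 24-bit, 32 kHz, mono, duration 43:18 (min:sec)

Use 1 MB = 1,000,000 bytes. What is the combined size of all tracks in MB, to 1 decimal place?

2981.3 MB

Track A: exactly 50 minutes = 3,000 s; 5,512 × 3,000 × 3 × 1 = 49,608,000 bytes.
Track B: exactly 42 minutes = 2,520 s; 37,800 × 2,520 × 3 × 6 = 1,714,608,000 bytes.
Track C: 21 min = 1,260 s; 384,000 × 1,260 × 2 × 1 = 967,680,000 bytes.
Track D: 43:18 (min:sec) = 2,598 s; 32,000 × 2,598 × 3 × 1 = 249,408,000 bytes.
Total = 2,981,304,000 bytes = 2981.3 MB.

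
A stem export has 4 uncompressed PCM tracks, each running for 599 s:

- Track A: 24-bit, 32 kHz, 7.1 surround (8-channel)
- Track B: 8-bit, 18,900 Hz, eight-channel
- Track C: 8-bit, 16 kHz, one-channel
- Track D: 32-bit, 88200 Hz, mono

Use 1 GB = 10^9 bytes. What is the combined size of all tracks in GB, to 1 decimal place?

Track A: 32,000 × 599 × 3 × 8 = 460,032,000 bytes.
Track B: 18,900 × 599 × 1 × 8 = 90,568,800 bytes.
Track C: 16,000 × 599 × 1 × 1 = 9,584,000 bytes.
Track D: 88,200 × 599 × 4 × 1 = 211,327,200 bytes.
Total = 771,512,000 bytes = 0.8 GB.

0.8 GB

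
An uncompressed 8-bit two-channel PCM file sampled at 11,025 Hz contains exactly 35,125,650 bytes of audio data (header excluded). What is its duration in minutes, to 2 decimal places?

26.55 minutes

Byte rate = 11,025 × 1 × 2 = 22,050 bytes/s.
Duration = 35,125,650 / 22,050 = 1,593 s.
1,593 s / 60 = 26.55 minutes.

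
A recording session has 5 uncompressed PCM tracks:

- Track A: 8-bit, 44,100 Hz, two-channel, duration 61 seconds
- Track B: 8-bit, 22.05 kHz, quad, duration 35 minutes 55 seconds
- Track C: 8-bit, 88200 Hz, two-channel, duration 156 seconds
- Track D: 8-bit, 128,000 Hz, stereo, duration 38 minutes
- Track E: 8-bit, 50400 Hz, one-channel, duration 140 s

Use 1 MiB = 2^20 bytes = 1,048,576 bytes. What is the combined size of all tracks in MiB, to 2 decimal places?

Track A: 44,100 × 61 × 1 × 2 = 5,380,200 bytes.
Track B: 35 minutes 55 seconds = 2,155 s; 22,050 × 2,155 × 1 × 4 = 190,071,000 bytes.
Track C: 88,200 × 156 × 1 × 2 = 27,518,400 bytes.
Track D: 38 minutes = 2,280 s; 128,000 × 2,280 × 1 × 2 = 583,680,000 bytes.
Track E: 50,400 × 140 × 1 × 1 = 7,056,000 bytes.
Total = 813,705,600 bytes = 776.01 MiB.

776.01 MiB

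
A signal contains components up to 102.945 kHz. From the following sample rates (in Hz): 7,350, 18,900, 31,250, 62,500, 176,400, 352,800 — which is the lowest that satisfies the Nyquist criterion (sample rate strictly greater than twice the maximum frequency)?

Need sample rate > 2 × 102,945 = 205,890 Hz.
Lowest listed rate above 205,890 Hz is 352,800 Hz.

352,800 Hz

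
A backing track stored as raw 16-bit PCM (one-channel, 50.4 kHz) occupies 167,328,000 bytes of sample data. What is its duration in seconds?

1,660 seconds

Byte rate = 50,400 × 2 × 1 = 100,800 bytes/s.
Duration = 167,328,000 / 100,800 = 1,660 s.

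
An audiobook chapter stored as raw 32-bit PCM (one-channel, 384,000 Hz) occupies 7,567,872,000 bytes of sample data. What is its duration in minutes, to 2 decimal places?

Byte rate = 384,000 × 4 × 1 = 1,536,000 bytes/s.
Duration = 7,567,872,000 / 1,536,000 = 4,927 s.
4,927 s / 60 = 82.12 minutes.

82.12 minutes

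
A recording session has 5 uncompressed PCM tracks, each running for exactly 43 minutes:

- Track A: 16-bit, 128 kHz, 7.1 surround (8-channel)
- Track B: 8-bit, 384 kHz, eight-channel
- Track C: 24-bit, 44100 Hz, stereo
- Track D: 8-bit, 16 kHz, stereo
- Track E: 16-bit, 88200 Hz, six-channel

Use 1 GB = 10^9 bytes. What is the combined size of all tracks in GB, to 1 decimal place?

16.7 GB

exactly 43 minutes = 2,580 s.
Track A: 128,000 × 2,580 × 2 × 8 = 5,283,840,000 bytes.
Track B: 384,000 × 2,580 × 1 × 8 = 7,925,760,000 bytes.
Track C: 44,100 × 2,580 × 3 × 2 = 682,668,000 bytes.
Track D: 16,000 × 2,580 × 1 × 2 = 82,560,000 bytes.
Track E: 88,200 × 2,580 × 2 × 6 = 2,730,672,000 bytes.
Total = 16,705,500,000 bytes = 16.7 GB.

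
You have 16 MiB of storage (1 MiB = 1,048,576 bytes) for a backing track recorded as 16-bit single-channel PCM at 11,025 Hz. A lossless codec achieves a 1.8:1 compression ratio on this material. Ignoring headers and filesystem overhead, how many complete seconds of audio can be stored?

Uncompressed byte rate = 11,025 × 2 × 1 = 22,050 bytes/s.
After 1.8:1 compression, effective rate ≈ 12250 bytes/s.
Capacity = 16 × 1,048,576 = 16,777,216 bytes.
16,777,216 / effective rate ≈ 1369.57 s → 1,369 seconds.

1,369 seconds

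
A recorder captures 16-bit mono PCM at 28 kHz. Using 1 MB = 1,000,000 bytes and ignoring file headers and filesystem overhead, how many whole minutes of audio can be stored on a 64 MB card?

19 minutes

Uncompressed byte rate = 28,000 × 2 × 1 = 56,000 bytes/s.
Capacity = 64 × 1,000,000 = 64,000,000 bytes.
64,000,000 / 56,000 ≈ 1142.86 s → 19 minutes.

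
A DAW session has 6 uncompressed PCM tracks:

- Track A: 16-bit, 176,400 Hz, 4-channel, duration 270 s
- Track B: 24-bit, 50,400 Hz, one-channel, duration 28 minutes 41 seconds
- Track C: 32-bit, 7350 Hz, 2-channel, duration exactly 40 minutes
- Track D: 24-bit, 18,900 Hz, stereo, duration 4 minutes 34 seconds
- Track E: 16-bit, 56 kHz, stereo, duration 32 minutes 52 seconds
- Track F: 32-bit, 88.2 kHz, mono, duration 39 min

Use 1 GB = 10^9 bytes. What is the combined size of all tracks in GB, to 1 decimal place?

2.1 GB

Track A: 176,400 × 270 × 2 × 4 = 381,024,000 bytes.
Track B: 28 minutes 41 seconds = 1,721 s; 50,400 × 1,721 × 3 × 1 = 260,215,200 bytes.
Track C: exactly 40 minutes = 2,400 s; 7,350 × 2,400 × 4 × 2 = 141,120,000 bytes.
Track D: 4 minutes 34 seconds = 274 s; 18,900 × 274 × 3 × 2 = 31,071,600 bytes.
Track E: 32 minutes 52 seconds = 1,972 s; 56,000 × 1,972 × 2 × 2 = 441,728,000 bytes.
Track F: 39 min = 2,340 s; 88,200 × 2,340 × 4 × 1 = 825,552,000 bytes.
Total = 2,080,710,800 bytes = 2.1 GB.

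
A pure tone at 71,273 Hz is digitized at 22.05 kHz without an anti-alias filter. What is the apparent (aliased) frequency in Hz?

5,123 Hz

Nyquist = 22,050/2 = 11,025 Hz; 71,273 Hz exceeds it.
Alias = |71,273 − 3×22,050| = |71,273 − 66,150| = 5,123 Hz.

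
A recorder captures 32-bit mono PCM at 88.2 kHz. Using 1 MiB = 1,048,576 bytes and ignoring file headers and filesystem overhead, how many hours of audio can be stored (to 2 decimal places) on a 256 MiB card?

Uncompressed byte rate = 88,200 × 4 × 1 = 352,800 bytes/s.
Capacity = 256 × 1,048,576 = 268,435,456 bytes.
268,435,456 / 352,800 ≈ 760.87 s → 0.21 hours.

0.21 hours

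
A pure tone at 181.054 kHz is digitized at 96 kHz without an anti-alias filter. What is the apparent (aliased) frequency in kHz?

10.946 kHz

Nyquist = 96,000/2 = 48,000 Hz; 181,054 Hz exceeds it.
Alias = |181,054 − 2×96,000| = |181,054 − 192,000| = 10,946 Hz = 10.946 kHz.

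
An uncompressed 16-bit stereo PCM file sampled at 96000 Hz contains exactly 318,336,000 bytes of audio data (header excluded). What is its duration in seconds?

829 seconds

Byte rate = 96,000 × 2 × 2 = 384,000 bytes/s.
Duration = 318,336,000 / 384,000 = 829 s.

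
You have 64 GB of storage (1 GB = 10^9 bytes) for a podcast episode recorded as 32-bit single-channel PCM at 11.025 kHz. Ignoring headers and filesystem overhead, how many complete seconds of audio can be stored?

1,451,247 seconds

Uncompressed byte rate = 11,025 × 4 × 1 = 44,100 bytes/s.
Capacity = 64 × 1,000,000,000 = 64,000,000,000 bytes.
64,000,000,000 / 44,100 ≈ 1451247.17 s → 1,451,247 seconds.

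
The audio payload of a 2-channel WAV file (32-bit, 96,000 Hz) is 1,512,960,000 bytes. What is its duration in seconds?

Byte rate = 96,000 × 4 × 2 = 768,000 bytes/s.
Duration = 1,512,960,000 / 768,000 = 1,970 s.

1,970 seconds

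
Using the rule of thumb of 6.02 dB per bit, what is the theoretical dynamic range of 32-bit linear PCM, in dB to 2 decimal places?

192.64 dB

32 × 6.02 = 192.64 dB.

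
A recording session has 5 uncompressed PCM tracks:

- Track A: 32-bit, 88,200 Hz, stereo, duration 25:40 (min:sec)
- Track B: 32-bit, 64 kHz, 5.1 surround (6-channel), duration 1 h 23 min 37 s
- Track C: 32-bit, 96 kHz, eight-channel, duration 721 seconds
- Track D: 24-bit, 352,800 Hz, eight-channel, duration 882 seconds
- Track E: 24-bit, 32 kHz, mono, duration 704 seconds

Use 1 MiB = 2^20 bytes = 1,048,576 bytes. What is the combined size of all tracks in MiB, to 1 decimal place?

17684.3 MiB

Track A: 25:40 (min:sec) = 1,540 s; 88,200 × 1,540 × 4 × 2 = 1,086,624,000 bytes.
Track B: 1 h 23 min 37 s = 5,017 s; 64,000 × 5,017 × 4 × 6 = 7,706,112,000 bytes.
Track C: 96,000 × 721 × 4 × 8 = 2,214,912,000 bytes.
Track D: 352,800 × 882 × 3 × 8 = 7,468,070,400 bytes.
Track E: 32,000 × 704 × 3 × 1 = 67,584,000 bytes.
Total = 18,543,302,400 bytes = 17684.3 MiB.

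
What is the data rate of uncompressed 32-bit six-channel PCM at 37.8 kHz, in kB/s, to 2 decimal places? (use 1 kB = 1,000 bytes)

907.20 kB/s

Bit rate = 37,800 × 32 × 6 = 7,257,600 bits/s.
7,257,600 / 8 = 907,200 B/s = 907.20 kB/s.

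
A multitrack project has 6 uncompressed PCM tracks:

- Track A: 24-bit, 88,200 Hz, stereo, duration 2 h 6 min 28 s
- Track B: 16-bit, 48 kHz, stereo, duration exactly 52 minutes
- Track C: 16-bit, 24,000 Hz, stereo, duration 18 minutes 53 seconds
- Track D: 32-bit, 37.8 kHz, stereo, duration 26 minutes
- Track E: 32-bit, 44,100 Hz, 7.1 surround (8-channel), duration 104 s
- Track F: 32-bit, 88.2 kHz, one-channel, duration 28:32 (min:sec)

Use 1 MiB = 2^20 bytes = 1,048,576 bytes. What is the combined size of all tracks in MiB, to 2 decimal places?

Track A: 2 h 6 min 28 s = 7,588 s; 88,200 × 7,588 × 3 × 2 = 4,015,569,600 bytes.
Track B: exactly 52 minutes = 3,120 s; 48,000 × 3,120 × 2 × 2 = 599,040,000 bytes.
Track C: 18 minutes 53 seconds = 1,133 s; 24,000 × 1,133 × 2 × 2 = 108,768,000 bytes.
Track D: 26 minutes = 1,560 s; 37,800 × 1,560 × 4 × 2 = 471,744,000 bytes.
Track E: 44,100 × 104 × 4 × 8 = 146,764,800 bytes.
Track F: 28:32 (min:sec) = 1,712 s; 88,200 × 1,712 × 4 × 1 = 603,993,600 bytes.
Total = 5,945,880,000 bytes = 5670.43 MiB.

5670.43 MiB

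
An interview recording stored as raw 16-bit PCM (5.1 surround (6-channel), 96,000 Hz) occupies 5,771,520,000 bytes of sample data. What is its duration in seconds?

5,010 seconds

Byte rate = 96,000 × 2 × 6 = 1,152,000 bytes/s.
Duration = 5,771,520,000 / 1,152,000 = 5,010 s.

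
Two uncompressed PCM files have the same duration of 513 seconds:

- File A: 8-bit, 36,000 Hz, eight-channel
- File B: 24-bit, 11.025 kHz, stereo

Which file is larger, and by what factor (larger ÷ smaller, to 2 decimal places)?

File A: 36,000 × 1 × 8 = 288,000 bytes/s.
File B: 11,025 × 3 × 2 = 66,150 bytes/s.
File A is larger; ratio = 147,744,000 / 33,934,950 = 4.35.

File A, by a factor of 4.35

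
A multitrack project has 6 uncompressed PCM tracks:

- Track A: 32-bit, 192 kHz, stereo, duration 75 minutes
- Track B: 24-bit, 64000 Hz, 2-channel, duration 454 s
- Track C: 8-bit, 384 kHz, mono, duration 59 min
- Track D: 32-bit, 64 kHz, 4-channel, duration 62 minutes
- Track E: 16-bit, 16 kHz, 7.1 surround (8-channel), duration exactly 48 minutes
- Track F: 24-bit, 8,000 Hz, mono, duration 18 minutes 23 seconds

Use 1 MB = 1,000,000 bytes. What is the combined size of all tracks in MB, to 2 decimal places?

13018.73 MB

Track A: 75 minutes = 4,500 s; 192,000 × 4,500 × 4 × 2 = 6,912,000,000 bytes.
Track B: 64,000 × 454 × 3 × 2 = 174,336,000 bytes.
Track C: 59 min = 3,540 s; 384,000 × 3,540 × 1 × 1 = 1,359,360,000 bytes.
Track D: 62 minutes = 3,720 s; 64,000 × 3,720 × 4 × 4 = 3,809,280,000 bytes.
Track E: exactly 48 minutes = 2,880 s; 16,000 × 2,880 × 2 × 8 = 737,280,000 bytes.
Track F: 18 minutes 23 seconds = 1,103 s; 8,000 × 1,103 × 3 × 1 = 26,472,000 bytes.
Total = 13,018,728,000 bytes = 13018.73 MB.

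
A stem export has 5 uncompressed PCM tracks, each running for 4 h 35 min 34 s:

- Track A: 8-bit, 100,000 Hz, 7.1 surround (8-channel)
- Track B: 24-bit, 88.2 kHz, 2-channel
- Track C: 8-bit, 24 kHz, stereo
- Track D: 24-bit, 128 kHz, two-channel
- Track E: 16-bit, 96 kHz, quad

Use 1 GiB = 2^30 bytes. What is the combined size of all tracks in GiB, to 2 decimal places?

4 h 35 min 34 s = 16,534 s.
Track A: 100,000 × 16,534 × 1 × 8 = 13,227,200,000 bytes.
Track B: 88,200 × 16,534 × 3 × 2 = 8,749,792,800 bytes.
Track C: 24,000 × 16,534 × 1 × 2 = 793,632,000 bytes.
Track D: 128,000 × 16,534 × 3 × 2 = 12,698,112,000 bytes.
Track E: 96,000 × 16,534 × 2 × 4 = 12,698,112,000 bytes.
Total = 48,166,848,800 bytes = 44.86 GiB.

44.86 GiB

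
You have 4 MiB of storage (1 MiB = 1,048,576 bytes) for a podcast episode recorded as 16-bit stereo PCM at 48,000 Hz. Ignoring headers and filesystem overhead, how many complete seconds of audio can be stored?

Uncompressed byte rate = 48,000 × 2 × 2 = 192,000 bytes/s.
Capacity = 4 × 1,048,576 = 4,194,304 bytes.
4,194,304 / 192,000 ≈ 21.85 s → 21 seconds.

21 seconds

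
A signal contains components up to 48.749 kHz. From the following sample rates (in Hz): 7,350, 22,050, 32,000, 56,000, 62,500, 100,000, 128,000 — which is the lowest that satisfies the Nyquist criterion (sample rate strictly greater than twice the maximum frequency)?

100,000 Hz

Need sample rate > 2 × 48,749 = 97,498 Hz.
Lowest listed rate above 97,498 Hz is 100,000 Hz.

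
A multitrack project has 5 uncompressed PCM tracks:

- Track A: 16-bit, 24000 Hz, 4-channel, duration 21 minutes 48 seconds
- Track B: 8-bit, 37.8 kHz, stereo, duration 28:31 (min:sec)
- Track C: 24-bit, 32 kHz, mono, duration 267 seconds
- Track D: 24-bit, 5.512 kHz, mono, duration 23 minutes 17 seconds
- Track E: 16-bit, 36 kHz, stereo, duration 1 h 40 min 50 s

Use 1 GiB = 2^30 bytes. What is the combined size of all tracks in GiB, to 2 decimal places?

1.21 GiB

Track A: 21 minutes 48 seconds = 1,308 s; 24,000 × 1,308 × 2 × 4 = 251,136,000 bytes.
Track B: 28:31 (min:sec) = 1,711 s; 37,800 × 1,711 × 1 × 2 = 129,351,600 bytes.
Track C: 32,000 × 267 × 3 × 1 = 25,632,000 bytes.
Track D: 23 minutes 17 seconds = 1,397 s; 5,512 × 1,397 × 3 × 1 = 23,100,792 bytes.
Track E: 1 h 40 min 50 s = 6,050 s; 36,000 × 6,050 × 2 × 2 = 871,200,000 bytes.
Total = 1,300,420,392 bytes = 1.21 GiB.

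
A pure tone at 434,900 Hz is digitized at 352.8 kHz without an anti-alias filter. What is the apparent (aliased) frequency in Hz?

Nyquist = 352,800/2 = 176,400 Hz; 434,900 Hz exceeds it.
Alias = |434,900 − 1×352,800| = |434,900 − 352,800| = 82,100 Hz.

82,100 Hz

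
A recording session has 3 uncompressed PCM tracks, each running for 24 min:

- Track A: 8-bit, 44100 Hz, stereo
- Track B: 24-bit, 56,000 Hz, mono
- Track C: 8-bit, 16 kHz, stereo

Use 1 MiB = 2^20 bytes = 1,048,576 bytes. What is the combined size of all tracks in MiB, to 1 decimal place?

395.8 MiB

24 min = 1,440 s.
Track A: 44,100 × 1,440 × 1 × 2 = 127,008,000 bytes.
Track B: 56,000 × 1,440 × 3 × 1 = 241,920,000 bytes.
Track C: 16,000 × 1,440 × 1 × 2 = 46,080,000 bytes.
Total = 415,008,000 bytes = 395.8 MiB.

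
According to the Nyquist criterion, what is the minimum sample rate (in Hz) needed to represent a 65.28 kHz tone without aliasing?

Minimum sample rate = 2 × 65,280 Hz = 130,560 Hz.

130,560 Hz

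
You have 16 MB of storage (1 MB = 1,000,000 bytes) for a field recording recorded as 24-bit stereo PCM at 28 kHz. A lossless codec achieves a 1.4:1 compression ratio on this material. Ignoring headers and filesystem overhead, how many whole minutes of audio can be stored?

Uncompressed byte rate = 28,000 × 3 × 2 = 168,000 bytes/s.
After 1.4:1 compression, effective rate ≈ 120000 bytes/s.
Capacity = 16 × 1,000,000 = 16,000,000 bytes.
16,000,000 / effective rate ≈ 133.33 s → 2 minutes.

2 minutes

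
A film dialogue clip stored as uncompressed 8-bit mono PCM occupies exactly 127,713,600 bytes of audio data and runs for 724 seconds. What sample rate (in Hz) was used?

176,400 Hz

Bytes = sample_rate × seconds × bytes_per_sample × channels.
sample_rate = 127,713,600 / (724 × 1 × 1) = 127,713,600 / 724 = 176,400 Hz.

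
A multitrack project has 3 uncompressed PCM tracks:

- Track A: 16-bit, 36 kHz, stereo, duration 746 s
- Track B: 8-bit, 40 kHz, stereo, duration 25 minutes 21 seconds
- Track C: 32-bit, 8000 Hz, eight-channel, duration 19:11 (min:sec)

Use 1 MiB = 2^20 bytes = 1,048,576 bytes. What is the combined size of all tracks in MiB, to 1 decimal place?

Track A: 36,000 × 746 × 2 × 2 = 107,424,000 bytes.
Track B: 25 minutes 21 seconds = 1,521 s; 40,000 × 1,521 × 1 × 2 = 121,680,000 bytes.
Track C: 19:11 (min:sec) = 1,151 s; 8,000 × 1,151 × 4 × 8 = 294,656,000 bytes.
Total = 523,760,000 bytes = 499.5 MiB.

499.5 MiB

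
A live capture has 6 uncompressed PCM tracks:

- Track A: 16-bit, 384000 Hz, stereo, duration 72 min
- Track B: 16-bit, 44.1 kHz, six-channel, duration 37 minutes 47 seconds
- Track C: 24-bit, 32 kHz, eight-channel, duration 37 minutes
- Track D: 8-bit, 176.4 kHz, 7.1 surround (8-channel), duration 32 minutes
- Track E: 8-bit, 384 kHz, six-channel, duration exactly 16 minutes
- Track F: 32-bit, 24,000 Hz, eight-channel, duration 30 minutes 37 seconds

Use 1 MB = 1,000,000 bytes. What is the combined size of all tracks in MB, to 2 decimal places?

15872.34 MB

Track A: 72 min = 4,320 s; 384,000 × 4,320 × 2 × 2 = 6,635,520,000 bytes.
Track B: 37 minutes 47 seconds = 2,267 s; 44,100 × 2,267 × 2 × 6 = 1,199,696,400 bytes.
Track C: 37 minutes = 2,220 s; 32,000 × 2,220 × 3 × 8 = 1,704,960,000 bytes.
Track D: 32 minutes = 1,920 s; 176,400 × 1,920 × 1 × 8 = 2,709,504,000 bytes.
Track E: exactly 16 minutes = 960 s; 384,000 × 960 × 1 × 6 = 2,211,840,000 bytes.
Track F: 30 minutes 37 seconds = 1,837 s; 24,000 × 1,837 × 4 × 8 = 1,410,816,000 bytes.
Total = 15,872,336,400 bytes = 15872.34 MB.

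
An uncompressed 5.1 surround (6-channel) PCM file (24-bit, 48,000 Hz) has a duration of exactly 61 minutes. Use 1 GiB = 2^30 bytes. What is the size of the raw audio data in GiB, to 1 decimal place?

Duration = exactly 61 minutes = 3,660 s.
Bytes = 48,000 samples/s × 3,660 s × 3 bytes/sample × 6 ch = 3,162,240,000 bytes.
3,162,240,000 / 1,073,741,824 = 2.9 GiB.

2.9 GiB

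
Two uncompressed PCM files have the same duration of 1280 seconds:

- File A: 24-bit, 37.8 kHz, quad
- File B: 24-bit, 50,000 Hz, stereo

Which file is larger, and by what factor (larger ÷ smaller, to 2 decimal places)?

File A: 37,800 × 3 × 4 = 453,600 bytes/s.
File B: 50,000 × 3 × 2 = 300,000 bytes/s.
File A is larger; ratio = 580,608,000 / 384,000,000 = 1.51.

File A, by a factor of 1.51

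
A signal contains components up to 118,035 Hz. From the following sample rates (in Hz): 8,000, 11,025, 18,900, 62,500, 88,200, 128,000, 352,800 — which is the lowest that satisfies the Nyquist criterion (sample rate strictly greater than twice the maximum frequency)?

352,800 Hz

Need sample rate > 2 × 118,035 = 236,070 Hz.
Lowest listed rate above 236,070 Hz is 352,800 Hz.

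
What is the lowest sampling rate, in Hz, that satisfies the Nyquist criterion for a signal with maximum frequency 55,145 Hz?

Minimum sample rate = 2 × 55,145 Hz = 110,290 Hz.

110,290 Hz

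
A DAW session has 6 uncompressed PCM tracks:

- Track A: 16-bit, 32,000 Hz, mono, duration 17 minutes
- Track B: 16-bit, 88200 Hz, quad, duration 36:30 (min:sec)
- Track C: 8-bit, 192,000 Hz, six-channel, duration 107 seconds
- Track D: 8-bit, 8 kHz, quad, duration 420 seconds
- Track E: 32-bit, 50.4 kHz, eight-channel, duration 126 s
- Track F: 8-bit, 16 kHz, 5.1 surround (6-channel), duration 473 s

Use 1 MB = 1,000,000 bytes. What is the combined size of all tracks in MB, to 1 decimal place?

1995.9 MB

Track A: 17 minutes = 1,020 s; 32,000 × 1,020 × 2 × 1 = 65,280,000 bytes.
Track B: 36:30 (min:sec) = 2,190 s; 88,200 × 2,190 × 2 × 4 = 1,545,264,000 bytes.
Track C: 192,000 × 107 × 1 × 6 = 123,264,000 bytes.
Track D: 8,000 × 420 × 1 × 4 = 13,440,000 bytes.
Track E: 50,400 × 126 × 4 × 8 = 203,212,800 bytes.
Track F: 16,000 × 473 × 1 × 6 = 45,408,000 bytes.
Total = 1,995,868,800 bytes = 1995.9 MB.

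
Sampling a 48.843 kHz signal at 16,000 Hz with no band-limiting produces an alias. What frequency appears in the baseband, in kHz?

0.843 kHz

Nyquist = 16,000/2 = 8,000 Hz; 48,843 Hz exceeds it.
Alias = |48,843 − 3×16,000| = |48,843 − 48,000| = 843 Hz = 0.843 kHz.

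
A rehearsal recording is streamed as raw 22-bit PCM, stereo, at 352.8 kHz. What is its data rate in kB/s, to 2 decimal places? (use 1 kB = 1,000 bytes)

Bit rate = 352,800 × 22 × 2 = 15,523,200 bits/s.
15,523,200 / 8 = 1,940,400 B/s = 1940.40 kB/s.

1940.40 kB/s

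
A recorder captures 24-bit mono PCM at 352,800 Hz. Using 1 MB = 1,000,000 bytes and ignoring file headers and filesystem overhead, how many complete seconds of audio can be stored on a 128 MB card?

Uncompressed byte rate = 352,800 × 3 × 1 = 1,058,400 bytes/s.
Capacity = 128 × 1,000,000 = 128,000,000 bytes.
128,000,000 / 1,058,400 ≈ 120.94 s → 120 seconds.

120 seconds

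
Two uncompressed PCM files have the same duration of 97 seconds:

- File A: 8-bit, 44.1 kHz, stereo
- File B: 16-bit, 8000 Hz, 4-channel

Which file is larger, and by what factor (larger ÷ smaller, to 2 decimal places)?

File A: 44,100 × 1 × 2 = 88,200 bytes/s.
File B: 8,000 × 2 × 4 = 64,000 bytes/s.
File A is larger; ratio = 8,555,400 / 6,208,000 = 1.38.

File A, by a factor of 1.38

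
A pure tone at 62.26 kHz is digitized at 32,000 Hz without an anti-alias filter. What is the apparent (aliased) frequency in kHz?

1.74 kHz

Nyquist = 32,000/2 = 16,000 Hz; 62,260 Hz exceeds it.
Alias = |62,260 − 2×32,000| = |62,260 − 64,000| = 1,740 Hz = 1.74 kHz.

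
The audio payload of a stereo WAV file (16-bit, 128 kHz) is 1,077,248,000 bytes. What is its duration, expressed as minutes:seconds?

35:04

Byte rate = 128,000 × 2 × 2 = 512,000 bytes/s.
Duration = 1,077,248,000 / 512,000 = 2,104 s.
2,104 s = 35:04.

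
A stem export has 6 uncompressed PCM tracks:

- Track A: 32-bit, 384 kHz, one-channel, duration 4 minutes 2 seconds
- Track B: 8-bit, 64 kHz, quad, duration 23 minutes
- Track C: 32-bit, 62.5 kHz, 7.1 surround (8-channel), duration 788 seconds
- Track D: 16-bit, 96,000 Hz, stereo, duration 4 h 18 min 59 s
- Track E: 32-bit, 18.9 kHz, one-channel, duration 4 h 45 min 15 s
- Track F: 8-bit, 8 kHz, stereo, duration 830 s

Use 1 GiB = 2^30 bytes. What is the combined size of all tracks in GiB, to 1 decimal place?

8.9 GiB

Track A: 4 minutes 2 seconds = 242 s; 384,000 × 242 × 4 × 1 = 371,712,000 bytes.
Track B: 23 minutes = 1,380 s; 64,000 × 1,380 × 1 × 4 = 353,280,000 bytes.
Track C: 62,500 × 788 × 4 × 8 = 1,576,000,000 bytes.
Track D: 4 h 18 min 59 s = 15,539 s; 96,000 × 15,539 × 2 × 2 = 5,966,976,000 bytes.
Track E: 4 h 45 min 15 s = 17,115 s; 18,900 × 17,115 × 4 × 1 = 1,293,894,000 bytes.
Track F: 8,000 × 830 × 1 × 2 = 13,280,000 bytes.
Total = 9,575,142,000 bytes = 8.9 GiB.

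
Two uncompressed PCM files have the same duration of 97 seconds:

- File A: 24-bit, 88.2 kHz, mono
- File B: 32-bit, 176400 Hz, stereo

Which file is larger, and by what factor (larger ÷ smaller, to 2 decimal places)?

File B, by a factor of 5.33

File A: 88,200 × 3 × 1 = 264,600 bytes/s.
File B: 176,400 × 4 × 2 = 1,411,200 bytes/s.
File B is larger; ratio = 136,886,400 / 25,666,200 = 5.33.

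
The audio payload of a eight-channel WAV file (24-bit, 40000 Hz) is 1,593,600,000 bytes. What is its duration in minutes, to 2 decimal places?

27.67 minutes

Byte rate = 40,000 × 3 × 8 = 960,000 bytes/s.
Duration = 1,593,600,000 / 960,000 = 1,660 s.
1,660 s / 60 = 27.67 minutes.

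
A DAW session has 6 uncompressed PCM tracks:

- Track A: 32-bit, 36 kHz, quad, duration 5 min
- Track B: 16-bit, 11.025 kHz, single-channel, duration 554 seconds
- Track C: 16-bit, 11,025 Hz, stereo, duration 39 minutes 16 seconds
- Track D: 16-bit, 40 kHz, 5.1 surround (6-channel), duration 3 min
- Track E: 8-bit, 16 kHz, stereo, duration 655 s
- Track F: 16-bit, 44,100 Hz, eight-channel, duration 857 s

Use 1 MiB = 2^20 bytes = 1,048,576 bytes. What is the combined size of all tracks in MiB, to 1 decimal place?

Track A: 5 min = 300 s; 36,000 × 300 × 4 × 4 = 172,800,000 bytes.
Track B: 11,025 × 554 × 2 × 1 = 12,215,700 bytes.
Track C: 39 minutes 16 seconds = 2,356 s; 11,025 × 2,356 × 2 × 2 = 103,899,600 bytes.
Track D: 3 min = 180 s; 40,000 × 180 × 2 × 6 = 86,400,000 bytes.
Track E: 16,000 × 655 × 1 × 2 = 20,960,000 bytes.
Track F: 44,100 × 857 × 2 × 8 = 604,699,200 bytes.
Total = 1,000,974,500 bytes = 954.6 MiB.

954.6 MiB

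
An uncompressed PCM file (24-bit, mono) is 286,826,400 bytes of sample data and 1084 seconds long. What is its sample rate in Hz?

Bytes = sample_rate × seconds × bytes_per_sample × channels.
sample_rate = 286,826,400 / (1,084 × 3 × 1) = 286,826,400 / 3,252 = 88,200 Hz.

88,200 Hz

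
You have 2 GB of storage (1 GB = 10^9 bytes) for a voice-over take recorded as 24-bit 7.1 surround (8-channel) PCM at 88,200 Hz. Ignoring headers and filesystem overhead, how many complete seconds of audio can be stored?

Uncompressed byte rate = 88,200 × 3 × 8 = 2,116,800 bytes/s.
Capacity = 2 × 1,000,000,000 = 2,000,000,000 bytes.
2,000,000,000 / 2,116,800 ≈ 944.82 s → 944 seconds.

944 seconds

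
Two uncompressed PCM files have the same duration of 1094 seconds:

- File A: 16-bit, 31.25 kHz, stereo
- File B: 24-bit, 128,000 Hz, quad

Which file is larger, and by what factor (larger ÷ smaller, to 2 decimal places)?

File A: 31,250 × 2 × 2 = 125,000 bytes/s.
File B: 128,000 × 3 × 4 = 1,536,000 bytes/s.
File B is larger; ratio = 1,680,384,000 / 136,750,000 = 12.29.

File B, by a factor of 12.29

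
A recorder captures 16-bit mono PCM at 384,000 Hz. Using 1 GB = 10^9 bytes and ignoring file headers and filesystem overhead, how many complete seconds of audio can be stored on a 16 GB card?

20,833 seconds

Uncompressed byte rate = 384,000 × 2 × 1 = 768,000 bytes/s.
Capacity = 16 × 1,000,000,000 = 16,000,000,000 bytes.
16,000,000,000 / 768,000 ≈ 20833.33 s → 20,833 seconds.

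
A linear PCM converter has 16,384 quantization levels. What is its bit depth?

log2(16,384) = 14.

14 bits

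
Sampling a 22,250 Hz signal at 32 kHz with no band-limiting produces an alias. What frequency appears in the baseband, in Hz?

Nyquist = 32,000/2 = 16,000 Hz; 22,250 Hz exceeds it.
Alias = |22,250 − 1×32,000| = |22,250 − 32,000| = 9,750 Hz.

9,750 Hz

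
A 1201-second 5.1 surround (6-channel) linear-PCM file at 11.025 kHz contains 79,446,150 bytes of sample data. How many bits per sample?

Bytes per sample = 79,446,150 / (11,025 × 1,201 × 6) = 79,446,150 / 79,446,150 = 1.
Bit depth = 1 × 8 = 8 bits.

8 bits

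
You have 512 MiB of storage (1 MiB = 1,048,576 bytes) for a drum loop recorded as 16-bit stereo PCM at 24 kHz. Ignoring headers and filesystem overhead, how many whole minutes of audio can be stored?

93 minutes

Uncompressed byte rate = 24,000 × 2 × 2 = 96,000 bytes/s.
Capacity = 512 × 1,048,576 = 536,870,912 bytes.
536,870,912 / 96,000 ≈ 5592.41 s → 93 minutes.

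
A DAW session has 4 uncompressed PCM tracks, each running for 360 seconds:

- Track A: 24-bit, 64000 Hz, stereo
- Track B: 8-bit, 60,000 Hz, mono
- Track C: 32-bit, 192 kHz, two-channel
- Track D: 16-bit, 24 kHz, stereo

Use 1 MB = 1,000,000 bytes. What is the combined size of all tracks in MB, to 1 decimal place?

Track A: 64,000 × 360 × 3 × 2 = 138,240,000 bytes.
Track B: 60,000 × 360 × 1 × 1 = 21,600,000 bytes.
Track C: 192,000 × 360 × 4 × 2 = 552,960,000 bytes.
Track D: 24,000 × 360 × 2 × 2 = 34,560,000 bytes.
Total = 747,360,000 bytes = 747.4 MB.

747.4 MB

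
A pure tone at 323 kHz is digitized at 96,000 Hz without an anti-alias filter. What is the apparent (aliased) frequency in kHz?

Nyquist = 96,000/2 = 48,000 Hz; 323,000 Hz exceeds it.
Alias = |323,000 − 3×96,000| = |323,000 − 288,000| = 35,000 Hz = 35 kHz.

35 kHz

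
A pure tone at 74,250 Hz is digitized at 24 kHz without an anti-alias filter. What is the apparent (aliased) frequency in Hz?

2,250 Hz

Nyquist = 24,000/2 = 12,000 Hz; 74,250 Hz exceeds it.
Alias = |74,250 − 3×24,000| = |74,250 − 72,000| = 2,250 Hz.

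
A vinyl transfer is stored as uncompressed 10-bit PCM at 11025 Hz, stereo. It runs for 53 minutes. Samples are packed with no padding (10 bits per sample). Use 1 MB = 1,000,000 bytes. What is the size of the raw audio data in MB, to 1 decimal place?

Duration = 53 minutes = 3,180 s.
Bits = 11,025 × 3,180 × 10 × 2 = 701,190,000 bits = 87,648,750 bytes.
87,648,750 / 1,000,000 = 87.6 MB.

87.6 MB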